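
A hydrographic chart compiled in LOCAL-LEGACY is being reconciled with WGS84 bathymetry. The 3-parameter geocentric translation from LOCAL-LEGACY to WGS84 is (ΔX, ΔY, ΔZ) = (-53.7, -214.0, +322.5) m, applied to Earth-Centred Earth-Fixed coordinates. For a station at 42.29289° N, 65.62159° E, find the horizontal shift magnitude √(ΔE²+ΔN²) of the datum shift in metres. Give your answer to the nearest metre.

At φ = 42.29289°, λ = 65.62159°: sin φ = 0.672921, cos φ = 0.739715, sin λ = 0.910839, cos λ = 0.412761.
ΔE = −sin λ·ΔX + cos λ·ΔY = −(0.910839)·(-53.7) + (0.412761)·(-214.0) = -39.42 m.
ΔN = −sin φ cos λ·ΔX − sin φ sin λ·ΔY + cos φ·ΔZ = −(0.672921)(0.412761)(-53.7) − (0.672921)(0.910839)(-214.0) + (0.739715)(322.5) = 384.64 m.
Horizontal magnitude = √(ΔE² + ΔN²) = √((-39.42)² + 384.64²) = 386.65 m.

387 m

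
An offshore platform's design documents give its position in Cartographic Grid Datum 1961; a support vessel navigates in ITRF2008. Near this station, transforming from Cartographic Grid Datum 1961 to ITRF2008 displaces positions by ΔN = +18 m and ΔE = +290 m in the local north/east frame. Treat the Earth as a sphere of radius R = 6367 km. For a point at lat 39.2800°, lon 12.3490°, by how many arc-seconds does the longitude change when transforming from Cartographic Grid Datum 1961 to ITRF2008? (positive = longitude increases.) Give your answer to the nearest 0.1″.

At latitude 39.2800°, cos φ = 0.774061.
One radian of longitude at latitude φ spans R cos φ, so Δλ = ΔE / (R cos φ) = 290.0 / (6367000 × 0.774061) = 5.8842e-05 rad = 12.137″.

Δλ = 12.1″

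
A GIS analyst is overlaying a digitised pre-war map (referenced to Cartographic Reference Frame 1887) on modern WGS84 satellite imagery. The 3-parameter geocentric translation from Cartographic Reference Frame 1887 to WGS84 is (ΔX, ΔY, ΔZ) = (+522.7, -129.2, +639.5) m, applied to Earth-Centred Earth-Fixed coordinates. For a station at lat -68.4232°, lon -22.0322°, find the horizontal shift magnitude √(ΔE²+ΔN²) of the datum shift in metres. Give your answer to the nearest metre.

735 m

At φ = -68.4232°, λ = -22.0322°: sin φ = -0.929925, cos φ = 0.367748, sin λ = -0.375128, cos λ = 0.926973.
ΔE = −sin λ·ΔX + cos λ·ΔY = −(-0.375128)·(522.7) + (0.926973)·(-129.2) = 76.31 m.
ΔN = −sin φ cos λ·ΔX − sin φ sin λ·ΔY + cos φ·ΔZ = −(-0.929925)(0.926973)(522.7) − (-0.929925)(-0.375128)(-129.2) + (0.367748)(639.5) = 730.82 m.
Horizontal magnitude = √(ΔE² + ΔN²) = √(76.31² + 730.82²) = 734.79 m.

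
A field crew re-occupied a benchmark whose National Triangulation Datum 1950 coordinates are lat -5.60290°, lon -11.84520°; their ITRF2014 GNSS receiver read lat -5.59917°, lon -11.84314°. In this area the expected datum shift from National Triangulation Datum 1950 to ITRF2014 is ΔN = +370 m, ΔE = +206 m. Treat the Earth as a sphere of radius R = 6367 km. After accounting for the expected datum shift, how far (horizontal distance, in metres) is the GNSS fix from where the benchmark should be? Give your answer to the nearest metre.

Observed coordinate differences: Δφ = +0.00373°, Δλ = +0.00206°.
Converting to metres (1° lat = 111125 m, cos φ = 0.995222): observed ΔN = 414.5 m, observed ΔE = 227.8 m.
Subtracting the expected shift leaves a residual of 414.5 − (370) = 44.5 m north and 227.8 − (206) = 21.8 m east.
Residual distance = √(44.5² + 21.8²) = 49.6 m.

50 m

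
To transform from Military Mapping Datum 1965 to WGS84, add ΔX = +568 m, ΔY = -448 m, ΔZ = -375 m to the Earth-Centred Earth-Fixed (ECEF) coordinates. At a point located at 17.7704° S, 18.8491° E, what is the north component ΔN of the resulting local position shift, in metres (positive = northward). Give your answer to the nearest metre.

At φ = -17.7704°, λ = 18.8491°: sin φ = -0.305203, cos φ = 0.952287, sin λ = 0.323077, cos λ = 0.946373.
ΔN = −sin φ cos λ·ΔX − sin φ sin λ·ΔY + cos φ·ΔZ = −(-0.305203)(0.946373)(568) − (-0.305203)(0.323077)(-448) + (0.952287)(-375) = -237.22 m.

ΔN = -237 m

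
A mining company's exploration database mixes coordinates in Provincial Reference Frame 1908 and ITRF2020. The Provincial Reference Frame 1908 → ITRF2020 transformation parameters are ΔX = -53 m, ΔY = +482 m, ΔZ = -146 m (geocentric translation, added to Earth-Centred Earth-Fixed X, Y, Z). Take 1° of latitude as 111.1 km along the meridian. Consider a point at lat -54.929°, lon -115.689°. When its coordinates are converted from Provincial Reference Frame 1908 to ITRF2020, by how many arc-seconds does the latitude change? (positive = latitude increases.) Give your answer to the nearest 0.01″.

Δφ = -13.63″

sin φ = -0.818441, cos φ = 0.574591, sin λ = -0.901160, cos λ = -0.433486.
North component: ΔN = −sin φ cos λ·ΔX − sin φ sin λ·ΔY + cos φ·ΔZ = −(-0.818441)(-0.433486)(-53) − (-0.818441)(-0.901160)(482) + (0.574591)(-146) = -420.58 m.
1° of latitude spans 111100 m, so Δφ = -420.58 / 111100 × 3600 = -13.628″.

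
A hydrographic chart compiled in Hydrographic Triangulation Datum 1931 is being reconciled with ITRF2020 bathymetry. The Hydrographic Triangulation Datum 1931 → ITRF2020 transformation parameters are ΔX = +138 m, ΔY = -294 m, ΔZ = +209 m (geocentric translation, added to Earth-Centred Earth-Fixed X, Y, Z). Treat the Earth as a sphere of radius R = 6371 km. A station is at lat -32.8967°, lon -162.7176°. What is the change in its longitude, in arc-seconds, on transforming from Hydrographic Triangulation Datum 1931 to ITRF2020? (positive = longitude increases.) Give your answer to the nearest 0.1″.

sin φ = -0.543126, cos φ = 0.839651, sin λ = -0.297082, cos λ = -0.954852.
East component: ΔE = −sin λ·ΔX + cos λ·ΔY = −(-0.297082)(138) + (-0.954852)(-294) = 321.72 m.
1° of latitude spans πR/180 = 111195 m; at latitude φ, 1° of longitude spans that × cos φ = 93364.9 m, so Δλ = 321.72 / 93364.9 × 3600 = 12.405″.

Δλ = 12.4″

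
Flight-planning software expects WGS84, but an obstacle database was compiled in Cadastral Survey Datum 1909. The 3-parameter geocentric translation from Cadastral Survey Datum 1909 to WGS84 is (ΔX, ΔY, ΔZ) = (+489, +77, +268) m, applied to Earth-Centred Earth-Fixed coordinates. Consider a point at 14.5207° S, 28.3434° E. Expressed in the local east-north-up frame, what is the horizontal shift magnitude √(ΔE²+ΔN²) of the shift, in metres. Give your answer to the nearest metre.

The local east axis at (φ, λ) is (−sin λ, cos λ, 0), so ΔE = −sin(28.3434°)·489 + cos(28.3434°)·77 = -164.39 m.
The local north axis is (−sin φ cos λ, −sin φ sin λ, cos φ), giving ΔN = 107.908 + 9.166 + 259.439 = 376.51 m.
Horizontal magnitude = √(ΔE² + ΔN²) = √((-164.39)² + 376.51²) = 410.83 m.

411 m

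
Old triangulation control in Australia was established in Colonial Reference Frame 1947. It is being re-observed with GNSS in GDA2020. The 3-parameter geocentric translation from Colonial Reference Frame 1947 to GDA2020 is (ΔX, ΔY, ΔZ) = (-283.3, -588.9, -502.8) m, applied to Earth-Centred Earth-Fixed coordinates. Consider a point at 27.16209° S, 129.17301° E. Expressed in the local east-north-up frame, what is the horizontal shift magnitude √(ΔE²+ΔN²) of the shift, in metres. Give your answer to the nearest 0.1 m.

824.4 m

The local east axis at (φ, λ) is (−sin λ, cos λ, 0), so ΔE = −sin(129.17301°)·(-283.3) + cos(129.17301°)·(-588.9) = 591.61 m.
The local north axis is (−sin φ cos λ, −sin φ sin λ, cos φ), giving ΔN = 81.693 − 208.415 − 447.351 = -574.07 m.
Horizontal magnitude = √(ΔE² + ΔN²) = √(591.61² + (-574.07)²) = 824.36 m.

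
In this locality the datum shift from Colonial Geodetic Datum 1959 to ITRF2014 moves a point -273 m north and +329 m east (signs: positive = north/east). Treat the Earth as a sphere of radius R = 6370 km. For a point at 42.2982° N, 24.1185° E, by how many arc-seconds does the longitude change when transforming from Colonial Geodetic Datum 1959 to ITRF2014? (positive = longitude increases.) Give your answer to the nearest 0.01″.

At latitude 42.2982°, cos φ = 0.739652.
One radian of longitude at latitude φ spans R cos φ, so Δλ = ΔE / (R cos φ) = 329.0 / (6370000 × 0.739652) = 6.9828e-05 rad = 14.403″.

Δλ = 14.40″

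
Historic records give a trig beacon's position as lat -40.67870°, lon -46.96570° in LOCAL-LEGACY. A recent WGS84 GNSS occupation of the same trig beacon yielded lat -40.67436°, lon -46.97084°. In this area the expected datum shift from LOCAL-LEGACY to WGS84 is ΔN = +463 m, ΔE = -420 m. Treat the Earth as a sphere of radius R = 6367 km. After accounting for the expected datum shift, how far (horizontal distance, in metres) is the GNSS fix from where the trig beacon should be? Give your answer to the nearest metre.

Observed coordinate differences: Δφ = +0.00434°, Δλ = -0.00514°.
Converting to metres (1° lat = 111125 m, cos φ = 0.758377): observed ΔN = 482.3 m, observed ΔE = -433.2 m.
Subtracting the expected shift leaves a residual of 482.3 − (463) = 19.3 m north and -433.2 − (-420) = -13.2 m east.
Residual distance = √(19.3² + (-13.2)²) = 23.4 m.

23 m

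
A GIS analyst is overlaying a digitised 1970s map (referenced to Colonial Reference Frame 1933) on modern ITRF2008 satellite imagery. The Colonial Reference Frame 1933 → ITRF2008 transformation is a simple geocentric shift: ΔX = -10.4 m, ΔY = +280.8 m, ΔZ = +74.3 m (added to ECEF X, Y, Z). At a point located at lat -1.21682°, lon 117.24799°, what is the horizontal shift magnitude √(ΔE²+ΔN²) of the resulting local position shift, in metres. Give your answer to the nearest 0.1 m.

143.5 m

At φ = -1.21682°, λ = 117.24799°: sin φ = -0.021236, cos φ = 0.999774, sin λ = 0.889033, cos λ = -0.457843.
ΔE = −sin λ·ΔX + cos λ·ΔY = −(0.889033)·(-10.4) + (-0.457843)·(280.8) = -119.32 m.
ΔN = −sin φ cos λ·ΔX − sin φ sin λ·ΔY + cos φ·ΔZ = −(-0.021236)(-0.457843)(-10.4) − (-0.021236)(0.889033)(280.8) + (0.999774)(74.3) = 79.69 m.
Horizontal magnitude = √(ΔE² + ΔN²) = √((-119.32)² + 79.69²) = 143.48 m.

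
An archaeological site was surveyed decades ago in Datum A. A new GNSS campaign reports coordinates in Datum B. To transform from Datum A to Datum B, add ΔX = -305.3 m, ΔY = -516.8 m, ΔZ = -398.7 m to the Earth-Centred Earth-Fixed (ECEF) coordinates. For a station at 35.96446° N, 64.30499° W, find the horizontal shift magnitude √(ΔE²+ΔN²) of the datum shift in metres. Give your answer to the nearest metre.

720 m

At φ = 35.96446°, λ = -64.30499°: sin φ = 0.587283, cos φ = 0.809381, sin λ = -0.901115, cos λ = 0.433581.
ΔE = −sin λ·ΔX + cos λ·ΔY = −(-0.901115)·(-305.3) + (0.433581)·(-516.8) = -499.18 m.
ΔN = −sin φ cos λ·ΔX − sin φ sin λ·ΔY + cos φ·ΔZ = −(0.587283)(0.433581)(-305.3) − (0.587283)(-0.901115)(-516.8) + (0.809381)(-398.7) = -518.46 m.
Horizontal magnitude = √(ΔE² + ΔN²) = √((-499.18)² + (-518.46)²) = 719.71 m.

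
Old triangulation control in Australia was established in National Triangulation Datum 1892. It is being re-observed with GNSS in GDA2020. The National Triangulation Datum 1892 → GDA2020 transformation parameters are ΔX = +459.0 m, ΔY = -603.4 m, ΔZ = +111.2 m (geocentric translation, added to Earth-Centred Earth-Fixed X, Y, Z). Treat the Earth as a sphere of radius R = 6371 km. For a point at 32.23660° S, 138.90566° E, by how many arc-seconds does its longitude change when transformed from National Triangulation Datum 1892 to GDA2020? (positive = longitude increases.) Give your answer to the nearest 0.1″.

Δλ = 5.9″

sin φ = -0.533417, cos φ = 0.845853, sin λ = 0.657301, cos λ = -0.753628.
East component: ΔE = −sin λ·ΔX + cos λ·ΔY = −(0.657301)(459.0) + (-0.753628)(-603.4) = 153.04 m.
1° of latitude spans πR/180 = 111195 m; at latitude φ, 1° of longitude spans that × cos φ = 94054.5 m, so Δλ = 153.04 / 94054.5 × 3600 = 5.858″.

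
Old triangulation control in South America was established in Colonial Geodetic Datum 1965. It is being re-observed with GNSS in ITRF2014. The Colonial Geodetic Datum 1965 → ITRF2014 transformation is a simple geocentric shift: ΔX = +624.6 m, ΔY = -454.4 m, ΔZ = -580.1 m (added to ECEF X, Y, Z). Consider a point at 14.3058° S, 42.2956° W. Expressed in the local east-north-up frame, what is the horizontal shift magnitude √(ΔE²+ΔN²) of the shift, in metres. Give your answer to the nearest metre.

382 m

At φ = -14.3058°, λ = -42.2956°: sin φ = -0.247097, cos φ = 0.968991, sin λ = -0.672956, cos λ = 0.739683.
ΔE = −sin λ·ΔX + cos λ·ΔY = −(-0.672956)·(624.6) + (0.739683)·(-454.4) = 84.22 m.
ΔN = −sin φ cos λ·ΔX − sin φ sin λ·ΔY + cos φ·ΔZ = −(-0.247097)(0.739683)(624.6) − (-0.247097)(-0.672956)(-454.4) + (0.968991)(-580.1) = -372.39 m.
Horizontal magnitude = √(ΔE² + ΔN²) = √(84.22² + (-372.39)²) = 381.80 m.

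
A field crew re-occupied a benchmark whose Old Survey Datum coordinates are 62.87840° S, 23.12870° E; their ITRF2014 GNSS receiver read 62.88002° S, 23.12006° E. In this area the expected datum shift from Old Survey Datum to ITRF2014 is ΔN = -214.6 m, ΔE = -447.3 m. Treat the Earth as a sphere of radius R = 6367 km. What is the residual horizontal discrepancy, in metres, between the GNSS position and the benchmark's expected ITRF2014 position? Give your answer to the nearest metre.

36 m

Observed coordinate differences: Δφ = -0.00162°, Δλ = -0.00864°.
Converting to metres (1° lat = 111125 m, cos φ = 0.455880): observed ΔN = -180.0 m, observed ΔE = -437.7 m.
Subtracting the expected shift leaves a residual of -180.0 − (-214.6) = 34.6 m north and -437.7 − (-447.3) = 9.6 m east.
Residual distance = √(34.6² + 9.6²) = 35.9 m.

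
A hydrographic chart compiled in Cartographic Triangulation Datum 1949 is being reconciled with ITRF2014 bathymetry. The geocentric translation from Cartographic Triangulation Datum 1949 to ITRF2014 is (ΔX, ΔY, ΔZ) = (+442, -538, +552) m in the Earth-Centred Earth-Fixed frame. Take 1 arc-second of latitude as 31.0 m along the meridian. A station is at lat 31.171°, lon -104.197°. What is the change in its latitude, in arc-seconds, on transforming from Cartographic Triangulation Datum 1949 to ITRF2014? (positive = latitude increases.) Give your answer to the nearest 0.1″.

Δφ = 8.3″

sin φ = 0.517594, cos φ = 0.855626, sin λ = -0.969458, cos λ = -0.245257.
North component: ΔN = −sin φ cos λ·ΔX − sin φ sin λ·ΔY + cos φ·ΔZ = −(0.517594)(-0.245257)(442) − (0.517594)(-0.969458)(-538) + (0.855626)(552) = 258.45 m.
1° of latitude spans 3600 × 31.00 = 111600 m, so Δφ = 258.45 / 111600 × 3600 = 8.337″.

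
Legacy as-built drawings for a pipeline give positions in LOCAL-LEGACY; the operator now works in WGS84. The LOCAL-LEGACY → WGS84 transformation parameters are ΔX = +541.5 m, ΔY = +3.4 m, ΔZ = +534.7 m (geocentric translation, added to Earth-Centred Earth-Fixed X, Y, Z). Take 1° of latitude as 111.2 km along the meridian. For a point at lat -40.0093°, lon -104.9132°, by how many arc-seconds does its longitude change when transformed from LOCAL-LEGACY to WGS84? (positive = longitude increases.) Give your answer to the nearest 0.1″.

sin φ = -0.642912, cos φ = 0.765940, sin λ = -0.966317, cos λ = -0.257355.
East component: ΔE = −sin λ·ΔX + cos λ·ΔY = −(-0.966317)(541.5) + (-0.257355)(3.4) = 522.39 m.
1° of latitude spans 111200 m; at latitude φ, 1° of longitude spans that × cos φ = 85172.5 m, so Δλ = 522.39 / 85172.5 × 3600 = 22.080″.

Δλ = 22.1″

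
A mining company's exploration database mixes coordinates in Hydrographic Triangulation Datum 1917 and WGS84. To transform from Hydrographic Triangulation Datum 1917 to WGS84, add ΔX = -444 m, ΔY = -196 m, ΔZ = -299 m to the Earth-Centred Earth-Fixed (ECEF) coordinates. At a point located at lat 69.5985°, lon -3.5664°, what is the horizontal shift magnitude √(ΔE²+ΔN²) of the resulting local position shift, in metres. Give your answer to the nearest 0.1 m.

373.7 m

At φ = 69.5985°, λ = -3.5664°: sin φ = 0.937273, cos φ = 0.348597, sin λ = -0.062205, cos λ = 0.998063.
ΔE = −sin λ·ΔX + cos λ·ΔY = −(-0.062205)·(-444) + (0.998063)·(-196) = -223.24 m.
ΔN = −sin φ cos λ·ΔX − sin φ sin λ·ΔY + cos φ·ΔZ = −(0.937273)(0.998063)(-444) − (0.937273)(-0.062205)(-196) + (0.348597)(-299) = 299.69 m.
Horizontal magnitude = √(ΔE² + ΔN²) = √((-223.24)² + 299.69²) = 373.69 m.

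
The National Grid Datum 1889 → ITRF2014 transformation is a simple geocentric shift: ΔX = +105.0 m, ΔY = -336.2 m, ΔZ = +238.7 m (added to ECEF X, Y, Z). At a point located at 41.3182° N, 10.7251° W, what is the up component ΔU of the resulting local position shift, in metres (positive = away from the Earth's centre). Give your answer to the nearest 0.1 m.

At φ = 41.3182°, λ = -10.7251°: sin φ = 0.660240, cos φ = 0.751054, sin λ = -0.186097, cos λ = 0.982531.
ΔU = cos φ cos λ·ΔX + cos φ sin λ·ΔY + sin φ·ΔZ = (0.751054)(0.982531)(105.0) + (0.751054)(-0.186097)(-336.2) + (0.660240)(238.7) = 282.07 m.

ΔU = 282.1 m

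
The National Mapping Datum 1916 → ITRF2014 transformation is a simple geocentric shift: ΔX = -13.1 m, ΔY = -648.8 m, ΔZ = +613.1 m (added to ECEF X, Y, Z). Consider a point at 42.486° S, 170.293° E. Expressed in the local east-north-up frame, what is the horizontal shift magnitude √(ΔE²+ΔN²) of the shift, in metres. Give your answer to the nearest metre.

At φ = -42.486°, λ = 170.293°: sin φ = -0.675410, cos φ = 0.737442, sin λ = 0.168610, cos λ = -0.985683.
ΔE = −sin λ·ΔX + cos λ·ΔY = −(0.168610)·(-13.1) + (-0.985683)·(-648.8) = 641.72 m.
ΔN = −sin φ cos λ·ΔX − sin φ sin λ·ΔY + cos φ·ΔZ = −(-0.675410)(-0.985683)(-13.1) − (-0.675410)(0.168610)(-648.8) + (0.737442)(613.1) = 386.96 m.
Horizontal magnitude = √(ΔE² + ΔN²) = √(641.72² + 386.96²) = 749.36 m.

749 m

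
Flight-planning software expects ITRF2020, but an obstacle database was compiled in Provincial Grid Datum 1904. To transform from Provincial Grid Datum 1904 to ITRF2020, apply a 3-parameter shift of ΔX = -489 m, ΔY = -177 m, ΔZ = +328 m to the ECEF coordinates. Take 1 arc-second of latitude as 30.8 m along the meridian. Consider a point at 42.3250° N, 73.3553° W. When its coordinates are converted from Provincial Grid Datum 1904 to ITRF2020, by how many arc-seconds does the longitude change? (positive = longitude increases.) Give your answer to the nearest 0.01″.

sin φ = 0.673335, cos φ = 0.739337, sin λ = -0.958099, cos λ = 0.286436.
East component: ΔE = −sin λ·ΔX + cos λ·ΔY = −(-0.958099)(-489) + (0.286436)(-177) = -519.21 m.
1° of latitude spans 3600 × 30.80 = 110880 m; at latitude φ, 1° of longitude spans that × cos φ = 81977.7 m, so Δλ = -519.21 / 81977.7 × 3600 = -22.801″.

Δλ = -22.80″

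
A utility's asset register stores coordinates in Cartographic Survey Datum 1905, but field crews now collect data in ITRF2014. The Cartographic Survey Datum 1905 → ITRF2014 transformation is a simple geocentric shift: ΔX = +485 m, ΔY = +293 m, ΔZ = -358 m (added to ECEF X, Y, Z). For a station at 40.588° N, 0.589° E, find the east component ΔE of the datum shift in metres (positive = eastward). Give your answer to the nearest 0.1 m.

ΔE = 288.0 m

At φ = 40.588°, λ = 0.589°: sin φ = 0.650615, cos φ = 0.759408, sin λ = 0.010280, cos λ = 0.999947.
ΔE = −sin λ·ΔX + cos λ·ΔY = −(0.010280)·(485) + (0.999947)·(293) = 288.00 m.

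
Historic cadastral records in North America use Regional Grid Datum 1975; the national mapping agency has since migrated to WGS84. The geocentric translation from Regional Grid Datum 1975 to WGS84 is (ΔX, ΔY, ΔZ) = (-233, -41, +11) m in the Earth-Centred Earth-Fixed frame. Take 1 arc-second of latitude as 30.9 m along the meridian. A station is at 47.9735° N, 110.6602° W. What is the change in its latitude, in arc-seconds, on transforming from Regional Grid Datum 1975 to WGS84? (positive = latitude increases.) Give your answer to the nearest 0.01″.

sin φ = 0.742835, cos φ = 0.669474, sin λ = -0.935689, cos λ = -0.352825.
North component: ΔN = −sin φ cos λ·ΔX − sin φ sin λ·ΔY + cos φ·ΔZ = −(0.742835)(-0.352825)(-233) − (0.742835)(-0.935689)(-41) + (0.669474)(11) = -82.20 m.
1° of latitude spans 3600 × 30.90 = 111240 m, so Δφ = -82.20 / 111240 × 3600 = -2.660″.

Δφ = -2.66″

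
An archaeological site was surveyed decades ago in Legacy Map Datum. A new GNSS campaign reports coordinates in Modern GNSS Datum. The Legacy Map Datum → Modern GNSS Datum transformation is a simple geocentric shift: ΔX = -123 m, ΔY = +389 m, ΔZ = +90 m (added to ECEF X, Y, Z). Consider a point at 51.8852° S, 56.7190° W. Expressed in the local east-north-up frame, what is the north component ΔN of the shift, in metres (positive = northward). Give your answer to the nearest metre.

The local north axis is (−sin φ cos λ, −sin φ sin λ, cos φ), giving ΔN = -53.104 − 255.859 + 55.552 = -253.41 m.

ΔN = -253 m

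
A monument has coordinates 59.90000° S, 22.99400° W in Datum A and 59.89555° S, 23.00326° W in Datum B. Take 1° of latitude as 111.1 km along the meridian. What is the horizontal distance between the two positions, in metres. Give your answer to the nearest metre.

715 m

Δφ = -59.89555° − -59.90000° = +0.00445°; Δλ = -23.00326° − -22.99400° = -0.00926°.
ΔN = Δφ × 111100 = 494.4 m; ΔE = Δλ × 111100 × cos(-59.90000°) = -0.00926 × 111100 × 0.501511 = -515.9 m.
Distance = √(ΔE² + ΔN²) = √((-515.9)² + 494.4²) = 714.6 m.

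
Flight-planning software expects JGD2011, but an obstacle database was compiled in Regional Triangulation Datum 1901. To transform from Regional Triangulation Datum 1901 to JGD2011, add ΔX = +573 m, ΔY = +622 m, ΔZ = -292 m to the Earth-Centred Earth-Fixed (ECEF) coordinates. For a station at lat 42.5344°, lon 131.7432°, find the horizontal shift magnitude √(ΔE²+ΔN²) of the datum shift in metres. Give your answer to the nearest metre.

884 m

At φ = 42.5344°, λ = 131.7432°: sin φ = 0.676033, cos φ = 0.736872, sin λ = 0.746136, cos λ = -0.665793.
ΔE = −sin λ·ΔX + cos λ·ΔY = −(0.746136)·(573) + (-0.665793)·(622) = -841.66 m.
ΔN = −sin φ cos λ·ΔX − sin φ sin λ·ΔY + cos φ·ΔZ = −(0.676033)(-0.665793)(573) − (0.676033)(0.746136)(622) + (0.736872)(-292) = -271.01 m.
Horizontal magnitude = √(ΔE² + ΔN²) = √((-841.66)² + (-271.01)²) = 884.21 m.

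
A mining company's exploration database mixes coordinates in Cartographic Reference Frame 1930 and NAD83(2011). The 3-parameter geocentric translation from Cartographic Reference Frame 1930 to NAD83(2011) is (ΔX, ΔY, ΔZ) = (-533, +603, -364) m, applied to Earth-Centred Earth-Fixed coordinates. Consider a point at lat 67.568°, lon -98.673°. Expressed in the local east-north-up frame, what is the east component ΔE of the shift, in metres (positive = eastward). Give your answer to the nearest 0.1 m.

At φ = 67.568°, λ = -98.673°: sin φ = 0.924333, cos φ = 0.381587, sin λ = -0.988565, cos λ = -0.150795.
ΔE = −sin λ·ΔX + cos λ·ΔY = −(-0.988565)·(-533) + (-0.150795)·(603) = -617.83 m.

ΔE = -617.8 m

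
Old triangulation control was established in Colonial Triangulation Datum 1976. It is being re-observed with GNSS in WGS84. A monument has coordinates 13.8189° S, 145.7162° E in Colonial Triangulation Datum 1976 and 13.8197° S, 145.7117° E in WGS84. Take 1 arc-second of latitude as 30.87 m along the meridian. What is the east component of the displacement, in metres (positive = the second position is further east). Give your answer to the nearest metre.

Δφ = -13.8197° − -13.8189° = -0.0008°; Δλ = 145.7117° − 145.7162° = -0.0045°.
1° of latitude = 3600 × 30.87 = 111132 m.
ΔN = Δφ × 111132 = -88.9 m; ΔE = Δλ × 111132 × cos(-13.8189°) = -0.0045 × 111132 × 0.971056 = -485.6 m.

ΔE = -486 m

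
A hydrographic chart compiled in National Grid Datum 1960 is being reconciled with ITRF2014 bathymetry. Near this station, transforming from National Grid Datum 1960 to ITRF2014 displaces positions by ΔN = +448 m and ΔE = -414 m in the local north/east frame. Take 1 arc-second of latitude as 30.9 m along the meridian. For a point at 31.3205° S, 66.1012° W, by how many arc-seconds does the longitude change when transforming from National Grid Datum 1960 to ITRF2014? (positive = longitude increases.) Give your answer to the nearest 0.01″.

Δλ = -15.68″

At latitude -31.3205°, cos φ = 0.854273.
1″ of longitude at this latitude = 30.90 × cos φ = 26.3970 m, so Δλ = -414.0 / 26.3970 = -15.684″.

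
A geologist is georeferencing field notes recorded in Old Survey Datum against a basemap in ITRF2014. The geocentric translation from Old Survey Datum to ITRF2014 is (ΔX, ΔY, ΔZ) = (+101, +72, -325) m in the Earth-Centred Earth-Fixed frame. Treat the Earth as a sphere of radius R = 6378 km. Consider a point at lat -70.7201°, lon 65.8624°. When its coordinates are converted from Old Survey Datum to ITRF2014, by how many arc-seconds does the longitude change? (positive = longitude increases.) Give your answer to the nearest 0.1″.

sin φ = -0.943917, cos φ = 0.330183, sin λ = 0.912566, cos λ = 0.408929.
East component: ΔE = −sin λ·ΔX + cos λ·ΔY = −(0.912566)(101) + (0.408929)(72) = -62.73 m.
1° of latitude spans πR/180 = 111317 m; at latitude φ, 1° of longitude spans that × cos φ = 36755.0 m, so Δλ = -62.73 / 36755.0 × 3600 = -6.144″.

Δλ = -6.1″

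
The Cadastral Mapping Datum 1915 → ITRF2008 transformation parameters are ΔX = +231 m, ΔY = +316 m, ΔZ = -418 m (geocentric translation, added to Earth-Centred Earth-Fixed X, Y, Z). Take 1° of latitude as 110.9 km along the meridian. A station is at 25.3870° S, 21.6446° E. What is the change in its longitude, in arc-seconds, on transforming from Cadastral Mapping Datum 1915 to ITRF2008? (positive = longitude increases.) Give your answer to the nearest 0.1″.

sin φ = -0.428730, cos φ = 0.903433, sin λ = 0.368848, cos λ = 0.929490.
East component: ΔE = −sin λ·ΔX + cos λ·ΔY = −(0.368848)(231) + (0.929490)(316) = 208.51 m.
1° of latitude spans 110900 m; at latitude φ, 1° of longitude spans that × cos φ = 100190.7 m, so Δλ = 208.51 / 100190.7 × 3600 = 7.492″.

Δλ = 7.5″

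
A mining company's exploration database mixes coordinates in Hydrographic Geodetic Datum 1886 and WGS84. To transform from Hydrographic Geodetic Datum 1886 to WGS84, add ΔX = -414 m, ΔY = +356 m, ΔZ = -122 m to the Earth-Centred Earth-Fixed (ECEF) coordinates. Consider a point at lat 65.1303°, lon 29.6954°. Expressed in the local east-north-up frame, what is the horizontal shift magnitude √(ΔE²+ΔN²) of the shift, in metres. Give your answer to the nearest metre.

The local east axis at (φ, λ) is (−sin λ, cos λ, 0), so ΔE = −sin(29.6954°)·(-414) + cos(29.6954°)·356 = 514.34 m.
The local north axis is (−sin φ cos λ, −sin φ sin λ, cos φ), giving ΔN = 326.280 − 160.004 − 51.308 = 114.97 m.
Horizontal magnitude = √(ΔE² + ΔN²) = √(514.34² + 114.97²) = 527.03 m.

527 m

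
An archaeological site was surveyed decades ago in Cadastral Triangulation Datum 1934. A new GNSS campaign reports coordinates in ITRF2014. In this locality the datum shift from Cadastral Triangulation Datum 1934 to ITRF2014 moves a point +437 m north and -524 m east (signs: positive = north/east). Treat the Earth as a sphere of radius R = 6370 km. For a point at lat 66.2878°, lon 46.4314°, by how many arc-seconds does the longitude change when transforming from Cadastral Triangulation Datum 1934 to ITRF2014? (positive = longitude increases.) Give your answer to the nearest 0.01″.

Δλ = -42.19″

At latitude 66.2878°, cos φ = 0.402143.
One radian of longitude at latitude φ spans R cos φ, so Δλ = ΔE / (R cos φ) = -524.0 / (6370000 × 0.402143) = -2.0456e-04 rad = -42.193″.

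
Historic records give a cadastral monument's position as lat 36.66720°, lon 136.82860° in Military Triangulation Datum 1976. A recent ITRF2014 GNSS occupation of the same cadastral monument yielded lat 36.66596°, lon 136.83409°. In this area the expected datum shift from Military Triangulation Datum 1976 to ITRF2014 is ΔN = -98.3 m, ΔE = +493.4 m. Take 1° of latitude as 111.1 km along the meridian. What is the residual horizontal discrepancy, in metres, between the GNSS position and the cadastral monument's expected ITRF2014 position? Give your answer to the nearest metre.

40 m

Observed coordinate differences: Δφ = -0.00124°, Δλ = +0.00549°.
Converting to metres (1° lat = 111100 m, cos φ = 0.802118): observed ΔN = -137.8 m, observed ΔE = 489.2 m.
Subtracting the expected shift leaves a residual of -137.8 − (-98.3) = -39.5 m north and 489.2 − (493.4) = -4.2 m east.
Residual distance = √((-39.5)² + (-4.2)²) = 39.7 m.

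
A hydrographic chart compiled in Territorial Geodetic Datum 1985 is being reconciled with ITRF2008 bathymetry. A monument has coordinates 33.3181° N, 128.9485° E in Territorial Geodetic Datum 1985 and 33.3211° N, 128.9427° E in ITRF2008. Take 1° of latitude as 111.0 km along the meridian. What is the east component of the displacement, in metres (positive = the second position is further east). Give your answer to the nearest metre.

Δφ = 33.3211° − 33.3181° = +0.0030°; Δλ = 128.9427° − 128.9485° = -0.0058°.
ΔN = Δφ × 111000 = 333.0 m; ΔE = Δλ × 111000 × cos(33.3181°) = -0.0058 × 111000 × 0.835634 = -538.0 m.

ΔE = -538 m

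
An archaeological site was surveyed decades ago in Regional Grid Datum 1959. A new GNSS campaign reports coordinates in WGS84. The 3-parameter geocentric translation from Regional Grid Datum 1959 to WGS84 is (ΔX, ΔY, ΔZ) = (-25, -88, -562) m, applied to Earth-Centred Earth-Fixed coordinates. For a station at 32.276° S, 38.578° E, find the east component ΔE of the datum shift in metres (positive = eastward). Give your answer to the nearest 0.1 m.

ΔE = -53.2 m

The local east axis at (φ, λ) is (−sin λ, cos λ, 0), so ΔE = −sin(38.578°)·(-25) + cos(38.578°)·(-88) = -53.21 m.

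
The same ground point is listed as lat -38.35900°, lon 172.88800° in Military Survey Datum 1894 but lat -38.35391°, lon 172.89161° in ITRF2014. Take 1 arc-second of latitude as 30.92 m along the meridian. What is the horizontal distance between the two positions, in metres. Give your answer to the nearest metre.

Δφ = -38.35391° − -38.35900° = +0.00509°; Δλ = 172.89161° − 172.88800° = +0.00361°.
1° of latitude = 3600 × 30.92 = 111312 m.
ΔN = Δφ × 111312 = 566.6 m; ΔE = Δλ × 111312 × cos(-38.35900°) = +0.00361 × 111312 × 0.784138 = 315.1 m.
Distance = √(ΔE² + ΔN²) = √(315.1² + 566.6²) = 648.3 m.

648 m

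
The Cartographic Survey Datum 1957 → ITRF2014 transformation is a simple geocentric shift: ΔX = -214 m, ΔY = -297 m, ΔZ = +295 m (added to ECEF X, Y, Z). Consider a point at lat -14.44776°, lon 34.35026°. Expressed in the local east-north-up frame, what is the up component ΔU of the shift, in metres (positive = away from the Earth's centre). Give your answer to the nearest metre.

The local up (radial) axis is (cos φ cos λ, cos φ sin λ, sin φ), giving ΔU = -171.092 − 162.283 − 73.602 = -406.98 m.

ΔU = -407 m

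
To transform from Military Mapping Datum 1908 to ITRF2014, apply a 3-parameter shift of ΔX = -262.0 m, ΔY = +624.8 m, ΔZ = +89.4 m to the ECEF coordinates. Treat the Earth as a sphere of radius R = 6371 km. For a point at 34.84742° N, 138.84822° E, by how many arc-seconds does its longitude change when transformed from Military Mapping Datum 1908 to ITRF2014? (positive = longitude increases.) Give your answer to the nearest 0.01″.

Δλ = -11.76″

sin φ = 0.571393, cos φ = 0.820677, sin λ = 0.658056, cos λ = -0.752969.
East component: ΔE = −sin λ·ΔX + cos λ·ΔY = −(0.658056)(-262.0) + (-0.752969)(624.8) = -298.04 m.
1° of latitude spans πR/180 = 111195 m; at latitude φ, 1° of longitude spans that × cos φ = 91255.1 m, so Δλ = -298.04 / 91255.1 × 3600 = -11.758″.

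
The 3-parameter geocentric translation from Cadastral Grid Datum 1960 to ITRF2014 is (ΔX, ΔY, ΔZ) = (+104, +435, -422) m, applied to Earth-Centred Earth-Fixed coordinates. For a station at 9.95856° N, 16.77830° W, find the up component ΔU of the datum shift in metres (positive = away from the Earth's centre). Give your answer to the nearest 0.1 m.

ΔU = -98.6 m

The local up (radial) axis is (cos φ cos λ, cos φ sin λ, sin φ), giving ΔU = 98.072 − 123.679 − 72.979 = -98.59 m.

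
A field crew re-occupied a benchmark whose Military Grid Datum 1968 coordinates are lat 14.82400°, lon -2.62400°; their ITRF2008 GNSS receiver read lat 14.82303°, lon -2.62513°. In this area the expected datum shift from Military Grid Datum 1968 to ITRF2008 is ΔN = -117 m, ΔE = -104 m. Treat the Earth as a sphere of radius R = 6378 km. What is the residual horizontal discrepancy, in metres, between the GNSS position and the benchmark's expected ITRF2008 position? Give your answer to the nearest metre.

Observed coordinate differences: Δφ = -0.00097°, Δλ = -0.00113°.
Converting to metres (1° lat = 111317 m, cos φ = 0.966716): observed ΔN = -108.0 m, observed ΔE = -121.6 m.
Subtracting the expected shift leaves a residual of -108.0 − (-117) = 9.0 m north and -121.6 − (-104) = -17.6 m east.
Residual distance = √(9.0² + (-17.6)²) = 19.8 m.

20 m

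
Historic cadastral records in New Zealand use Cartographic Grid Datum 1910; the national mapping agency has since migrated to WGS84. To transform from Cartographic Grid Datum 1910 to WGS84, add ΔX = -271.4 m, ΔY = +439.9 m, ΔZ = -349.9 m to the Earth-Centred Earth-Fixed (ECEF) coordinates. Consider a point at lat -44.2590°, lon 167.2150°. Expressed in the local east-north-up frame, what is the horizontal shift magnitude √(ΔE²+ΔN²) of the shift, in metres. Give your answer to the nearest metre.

The local east axis at (φ, λ) is (−sin λ, cos λ, 0), so ΔE = −sin(167.2150°)·(-271.4) + cos(167.2150°)·439.9 = -368.93 m.
The local north axis is (−sin φ cos λ, −sin φ sin λ, cos φ), giving ΔN = 184.715 + 67.939 − 250.596 = 2.06 m.
Horizontal magnitude = √(ΔE² + ΔN²) = √((-368.93)² + 2.06²) = 368.94 m.

369 m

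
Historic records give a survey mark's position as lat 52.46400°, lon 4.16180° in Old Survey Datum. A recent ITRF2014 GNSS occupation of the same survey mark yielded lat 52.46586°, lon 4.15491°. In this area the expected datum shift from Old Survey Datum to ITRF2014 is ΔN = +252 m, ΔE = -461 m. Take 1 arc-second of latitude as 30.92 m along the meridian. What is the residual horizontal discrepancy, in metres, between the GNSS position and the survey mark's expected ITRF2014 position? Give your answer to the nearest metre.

Observed coordinate differences: Δφ = +0.00186°, Δλ = -0.00689°.
Converting to metres (1° lat = 111312 m, cos φ = 0.609260): observed ΔN = 207.0 m, observed ΔE = -467.3 m.
Subtracting the expected shift leaves a residual of 207.0 − (252) = -45.0 m north and -467.3 − (-461) = -6.3 m east.
Residual distance = √((-45.0)² + (-6.3)²) = 45.4 m.

45 m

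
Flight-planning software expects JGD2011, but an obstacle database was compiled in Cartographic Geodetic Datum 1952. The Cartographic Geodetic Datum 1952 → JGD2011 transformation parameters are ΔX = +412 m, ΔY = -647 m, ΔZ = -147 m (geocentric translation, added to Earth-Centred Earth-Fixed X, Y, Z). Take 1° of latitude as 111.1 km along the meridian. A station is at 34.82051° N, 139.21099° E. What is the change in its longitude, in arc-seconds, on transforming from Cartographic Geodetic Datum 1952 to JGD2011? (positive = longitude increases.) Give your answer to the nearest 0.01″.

Δλ = 8.71″

sin φ = 0.571007, cos φ = 0.820945, sin λ = 0.653275, cos λ = -0.757120.
East component: ΔE = −sin λ·ΔX + cos λ·ΔY = −(0.653275)(412) + (-0.757120)(-647) = 220.71 m.
1° of latitude spans 111100 m; at latitude φ, 1° of longitude spans that × cos φ = 91207.0 m, so Δλ = 220.71 / 91207.0 × 3600 = 8.711″.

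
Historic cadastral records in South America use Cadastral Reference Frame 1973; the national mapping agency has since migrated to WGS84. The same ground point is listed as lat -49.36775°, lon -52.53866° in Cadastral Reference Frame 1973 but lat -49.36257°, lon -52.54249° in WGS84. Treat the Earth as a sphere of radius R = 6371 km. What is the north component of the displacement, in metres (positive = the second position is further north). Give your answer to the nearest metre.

ΔN = 576 m

Δφ = -49.36257° − -49.36775° = +0.00518°; Δλ = -52.54249° − -52.53866° = -0.00383°.
1° along a meridian = πR/180 = 111195 m.
ΔN = Δφ × 111195 = 576.0 m; ΔE = Δλ × 111195 × cos(-49.36775°) = -0.00383 × 111195 × 0.651201 = -277.3 m.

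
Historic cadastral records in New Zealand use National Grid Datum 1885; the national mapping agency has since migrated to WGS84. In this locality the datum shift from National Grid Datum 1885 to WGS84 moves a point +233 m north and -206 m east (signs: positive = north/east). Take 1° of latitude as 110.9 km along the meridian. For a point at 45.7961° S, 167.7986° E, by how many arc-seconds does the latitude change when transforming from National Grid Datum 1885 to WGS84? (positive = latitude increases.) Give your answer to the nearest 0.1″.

1° of latitude = 110.9 km, so Δφ = 233.0 / 110900 = 0.0021010° = 7.564″.

Δφ = 7.6″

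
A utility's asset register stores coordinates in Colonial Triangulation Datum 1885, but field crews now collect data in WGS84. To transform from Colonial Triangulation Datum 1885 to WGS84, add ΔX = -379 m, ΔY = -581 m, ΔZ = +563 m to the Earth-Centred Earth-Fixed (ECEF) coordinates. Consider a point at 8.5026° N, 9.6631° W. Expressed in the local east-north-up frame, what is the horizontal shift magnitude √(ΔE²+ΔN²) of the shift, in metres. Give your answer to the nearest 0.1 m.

873.0 m

At φ = 8.5026°, λ = -9.6631°: sin φ = 0.147854, cos φ = 0.989009, sin λ = -0.167855, cos λ = 0.985812.
ΔE = −sin λ·ΔX + cos λ·ΔY = −(-0.167855)·(-379) + (0.985812)·(-581) = -636.37 m.
ΔN = −sin φ cos λ·ΔX − sin φ sin λ·ΔY + cos φ·ΔZ = −(0.147854)(0.985812)(-379) − (0.147854)(-0.167855)(-581) + (0.989009)(563) = 597.63 m.
Horizontal magnitude = √(ΔE² + ΔN²) = √((-636.37)² + 597.63²) = 873.01 m.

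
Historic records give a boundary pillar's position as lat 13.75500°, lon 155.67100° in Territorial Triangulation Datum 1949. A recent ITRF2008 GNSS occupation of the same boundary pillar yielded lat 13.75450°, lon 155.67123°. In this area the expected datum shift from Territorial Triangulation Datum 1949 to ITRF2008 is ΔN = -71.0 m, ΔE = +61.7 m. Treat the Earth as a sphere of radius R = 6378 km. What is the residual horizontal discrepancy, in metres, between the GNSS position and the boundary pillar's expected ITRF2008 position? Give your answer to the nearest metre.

40 m

Observed coordinate differences: Δφ = -0.00050°, Δλ = +0.00023°.
Converting to metres (1° lat = 111317 m, cos φ = 0.971321): observed ΔN = -55.7 m, observed ΔE = 24.9 m.
Subtracting the expected shift leaves a residual of -55.7 − (-71.0) = 15.3 m north and 24.9 − (61.7) = -36.8 m east.
Residual distance = √(15.3² + (-36.8)²) = 39.9 m.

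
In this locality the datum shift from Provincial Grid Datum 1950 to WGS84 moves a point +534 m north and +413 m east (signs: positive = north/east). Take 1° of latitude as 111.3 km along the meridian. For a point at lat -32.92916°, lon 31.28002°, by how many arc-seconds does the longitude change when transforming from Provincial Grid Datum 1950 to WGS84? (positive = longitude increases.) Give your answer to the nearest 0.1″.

Δλ = 15.9″

At latitude -32.92916°, cos φ = 0.839343.
1° of longitude at this latitude = 111.3 × cos φ = 93.42 km, so Δλ = 413.0 / 93418.9 = 0.0044209° = 15.915″.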